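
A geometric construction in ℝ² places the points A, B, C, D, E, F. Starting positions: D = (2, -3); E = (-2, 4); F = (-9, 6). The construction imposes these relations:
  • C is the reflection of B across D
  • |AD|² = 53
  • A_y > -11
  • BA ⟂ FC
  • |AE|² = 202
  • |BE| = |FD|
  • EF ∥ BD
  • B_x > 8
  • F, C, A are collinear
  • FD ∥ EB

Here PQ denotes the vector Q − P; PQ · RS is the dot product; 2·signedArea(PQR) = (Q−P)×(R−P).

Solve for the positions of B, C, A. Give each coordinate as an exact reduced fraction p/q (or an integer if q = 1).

A = (11/65, -653/65)
B = (9, -5)
C = (-5, -1)

1. B_x = 9  [EF ∥ BD ∩ FD ∥ EB]
2. B_y = -5  [EF ∥ BD ∩ FD ∥ EB]
   → B = (9, -5)
3. C_x = -5  [C is the reflection of B across D]
4. C_y = -1  [C is the reflection of B across D]
   → C = (-5, -1)
5. A_x = 11/65  [F, C, A are collinear ∩ BA ⟂ FC]
6. A_y = -653/65  [F, C, A are collinear ∩ BA ⟂ FC]
   → A = (11/65, -653/65)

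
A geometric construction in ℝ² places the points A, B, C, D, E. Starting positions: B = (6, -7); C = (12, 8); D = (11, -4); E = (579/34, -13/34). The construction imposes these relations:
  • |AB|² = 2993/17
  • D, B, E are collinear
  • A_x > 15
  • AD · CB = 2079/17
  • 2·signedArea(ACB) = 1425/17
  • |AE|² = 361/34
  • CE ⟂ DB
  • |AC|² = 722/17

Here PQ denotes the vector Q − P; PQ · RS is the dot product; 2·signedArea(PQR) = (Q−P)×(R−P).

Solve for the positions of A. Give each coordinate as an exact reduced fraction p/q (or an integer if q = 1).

A = (261/17, 41/17)

1. A_x = 261/17  [2·signedArea(ACB) = 1425/17 ∩ AD · CB = 2079/17]
2. A_y = 41/17  [2·signedArea(ACB) = 1425/17 ∩ AD · CB = 2079/17]
   → A = (261/17, 41/17)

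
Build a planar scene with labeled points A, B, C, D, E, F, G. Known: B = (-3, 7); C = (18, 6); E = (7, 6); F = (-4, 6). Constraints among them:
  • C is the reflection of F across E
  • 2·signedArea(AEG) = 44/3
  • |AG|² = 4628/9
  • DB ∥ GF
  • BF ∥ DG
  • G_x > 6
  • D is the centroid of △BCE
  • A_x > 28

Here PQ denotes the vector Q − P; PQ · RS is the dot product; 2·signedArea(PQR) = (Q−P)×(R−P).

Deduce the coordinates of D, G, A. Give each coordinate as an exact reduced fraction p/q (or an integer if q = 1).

1. D_x = 22/3  [D is the centroid of △BCE]
2. D_y = 19/3  [D is the centroid of △BCE]
   → D = (22/3, 19/3)
3. G_x = 19/3  [DB ∥ GF ∩ BF ∥ DG]
4. G_y = 16/3  [DB ∥ GF ∩ BF ∥ DG]
   → G = (19/3, 16/3)
5. A_x = 29  [line 2/3·x + -2/3·y + -46/3 = 0 ∩ |AG|² = 4628/9]
6. A_y = 6  [line 2/3·x + -2/3·y + -46/3 = 0 ∩ |AG|² = 4628/9]
   → A = (29, 6)

A = (29, 6)
D = (22/3, 19/3)
G = (19/3, 16/3)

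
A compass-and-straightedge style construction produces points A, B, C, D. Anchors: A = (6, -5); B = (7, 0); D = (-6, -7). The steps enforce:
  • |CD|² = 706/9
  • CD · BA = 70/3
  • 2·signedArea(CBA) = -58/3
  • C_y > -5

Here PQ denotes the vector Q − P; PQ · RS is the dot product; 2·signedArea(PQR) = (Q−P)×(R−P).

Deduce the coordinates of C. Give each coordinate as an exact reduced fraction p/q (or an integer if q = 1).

C = (7/3, -4)

1. C_x = 7/3  [CD · BA = 70/3 ∩ 2·signedArea(CBA) = -58/3]
2. C_y = -4  [CD · BA = 70/3 ∩ 2·signedArea(CBA) = -58/3]
   → C = (7/3, -4)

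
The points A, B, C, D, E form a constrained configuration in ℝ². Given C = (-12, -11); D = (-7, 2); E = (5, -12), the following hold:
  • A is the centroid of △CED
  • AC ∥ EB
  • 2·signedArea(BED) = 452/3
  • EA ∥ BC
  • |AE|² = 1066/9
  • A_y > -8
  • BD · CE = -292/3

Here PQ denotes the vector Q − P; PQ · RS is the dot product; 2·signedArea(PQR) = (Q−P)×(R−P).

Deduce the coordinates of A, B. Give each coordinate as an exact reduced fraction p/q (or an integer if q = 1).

1. A_x = -14/3  [A is the centroid of △CED]
2. A_y = -7  [A is the centroid of △CED]
   → A = (-14/3, -7)
3. B_x = -7/3  [EA ∥ BC ∩ AC ∥ EB]
4. B_y = -16  [EA ∥ BC ∩ AC ∥ EB]
   → B = (-7/3, -16)

A = (-14/3, -7)
B = (-7/3, -16)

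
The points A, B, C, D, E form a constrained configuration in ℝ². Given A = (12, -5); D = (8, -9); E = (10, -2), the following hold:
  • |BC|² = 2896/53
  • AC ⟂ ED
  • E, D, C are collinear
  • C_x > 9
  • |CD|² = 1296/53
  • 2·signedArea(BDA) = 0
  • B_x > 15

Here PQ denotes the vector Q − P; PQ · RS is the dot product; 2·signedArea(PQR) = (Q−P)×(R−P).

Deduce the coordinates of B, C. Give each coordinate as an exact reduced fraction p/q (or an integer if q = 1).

B = (16, -1)
C = (496/53, -225/53)

1. C_x = 496/53  [E, D, C are collinear ∩ AC ⟂ ED]
2. C_y = -225/53  [E, D, C are collinear ∩ AC ⟂ ED]
   → C = (496/53, -225/53)
3. B_x = 16  [line -4·x + 4·y + 68 = 0 ∩ |BC|² = 2896/53]
4. B_y = -1  [line -4·x + 4·y + 68 = 0 ∩ |BC|² = 2896/53]
   → B = (16, -1)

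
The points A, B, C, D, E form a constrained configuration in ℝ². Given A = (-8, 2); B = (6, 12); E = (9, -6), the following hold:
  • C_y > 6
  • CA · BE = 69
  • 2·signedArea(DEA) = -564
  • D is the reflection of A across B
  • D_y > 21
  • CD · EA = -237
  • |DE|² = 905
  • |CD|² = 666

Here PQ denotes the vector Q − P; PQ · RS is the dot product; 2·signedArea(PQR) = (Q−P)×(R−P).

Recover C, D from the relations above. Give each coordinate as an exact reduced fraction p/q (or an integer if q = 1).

1. D_x = 20  [D is the reflection of A across B]
2. D_y = 22  [D is the reflection of A across B]
   → D = (20, 22)
3. C_x = -1  [CD · EA = -237 ∩ CA · BE = 69]
4. C_y = 7  [CD · EA = -237 ∩ CA · BE = 69]
   → C = (-1, 7)

C = (-1, 7)
D = (20, 22)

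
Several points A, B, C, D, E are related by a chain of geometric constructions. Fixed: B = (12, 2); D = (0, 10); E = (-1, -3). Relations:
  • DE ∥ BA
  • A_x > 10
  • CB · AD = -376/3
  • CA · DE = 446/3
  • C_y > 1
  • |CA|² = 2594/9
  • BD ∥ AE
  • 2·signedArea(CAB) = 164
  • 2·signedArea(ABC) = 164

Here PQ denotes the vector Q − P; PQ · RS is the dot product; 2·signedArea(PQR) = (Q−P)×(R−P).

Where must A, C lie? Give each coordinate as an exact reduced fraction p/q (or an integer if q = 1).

1. A_x = 11  [BD ∥ AE ∩ DE ∥ BA]
2. A_y = -11  [BD ∥ AE ∩ DE ∥ BA]
   → A = (11, -11)
3. C_x = -2/3  [2·signedArea(CAB) = 164 ∩ CB · AD = -376/3]
4. C_y = 4/3  [2·signedArea(CAB) = 164 ∩ CB · AD = -376/3]
   → C = (-2/3, 4/3)

A = (11, -11)
C = (-2/3, 4/3)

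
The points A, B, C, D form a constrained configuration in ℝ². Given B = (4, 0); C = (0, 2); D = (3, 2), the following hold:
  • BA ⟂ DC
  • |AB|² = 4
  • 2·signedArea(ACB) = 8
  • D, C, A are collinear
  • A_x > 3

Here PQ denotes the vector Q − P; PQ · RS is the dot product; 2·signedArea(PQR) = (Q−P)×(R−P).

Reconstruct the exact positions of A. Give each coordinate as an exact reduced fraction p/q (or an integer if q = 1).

1. A_x = 4  [D, C, A are collinear ∩ BA ⟂ DC]
2. A_y = 2  [D, C, A are collinear ∩ BA ⟂ DC]
   → A = (4, 2)

A = (4, 2)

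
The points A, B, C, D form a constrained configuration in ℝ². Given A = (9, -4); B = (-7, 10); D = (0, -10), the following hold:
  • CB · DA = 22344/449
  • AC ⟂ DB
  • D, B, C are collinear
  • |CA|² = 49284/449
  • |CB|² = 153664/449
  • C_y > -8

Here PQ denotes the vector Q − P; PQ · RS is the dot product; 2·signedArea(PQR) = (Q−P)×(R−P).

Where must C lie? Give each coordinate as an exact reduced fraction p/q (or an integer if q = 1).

C = (-399/449, -3350/449)

1. C_x = -399/449  [D, B, C are collinear ∩ AC ⟂ DB]
2. C_y = -3350/449  [D, B, C are collinear ∩ AC ⟂ DB]
   → C = (-399/449, -3350/449)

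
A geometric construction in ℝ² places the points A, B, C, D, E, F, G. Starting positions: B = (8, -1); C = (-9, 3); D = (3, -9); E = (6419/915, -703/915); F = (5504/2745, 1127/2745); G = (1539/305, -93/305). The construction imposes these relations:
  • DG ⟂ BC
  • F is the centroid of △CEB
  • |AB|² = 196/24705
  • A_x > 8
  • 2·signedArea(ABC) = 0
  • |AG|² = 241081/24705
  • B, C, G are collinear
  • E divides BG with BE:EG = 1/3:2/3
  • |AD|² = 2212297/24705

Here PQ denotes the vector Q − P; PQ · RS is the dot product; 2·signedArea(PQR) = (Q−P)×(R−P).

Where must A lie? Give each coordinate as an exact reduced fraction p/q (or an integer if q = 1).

A = (22198/2745, -2801/2745)

1. A_x = 22198/2745  [line -4·x + -17·y + 15 = 0 ∩ |AB|² = 196/24705]
2. A_y = -2801/2745  [line -4·x + -17·y + 15 = 0 ∩ |AB|² = 196/24705]
   → A = (22198/2745, -2801/2745)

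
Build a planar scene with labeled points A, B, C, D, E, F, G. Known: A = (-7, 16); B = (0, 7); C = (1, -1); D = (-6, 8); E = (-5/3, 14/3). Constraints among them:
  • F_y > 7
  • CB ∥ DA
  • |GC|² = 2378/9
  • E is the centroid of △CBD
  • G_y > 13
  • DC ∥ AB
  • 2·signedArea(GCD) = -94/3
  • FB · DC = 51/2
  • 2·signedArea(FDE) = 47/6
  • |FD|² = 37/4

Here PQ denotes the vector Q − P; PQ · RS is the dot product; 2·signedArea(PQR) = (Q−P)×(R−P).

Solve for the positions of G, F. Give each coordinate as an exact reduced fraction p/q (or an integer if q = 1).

F = (-3, 15/2)
G = (-20/3, 40/3)

1. G_x = -20/3  [line -9·x + -7·y + 100/3 = 0 ∩ |GC|² = 2378/9]
2. G_y = 40/3  [line -9·x + -7·y + 100/3 = 0 ∩ |GC|² = 2378/9]
   → G = (-20/3, 40/3)
3. F_x = -3  [2·signedArea(FDE) = 47/6 ∩ FB · DC = 51/2]
4. F_y = 15/2  [2·signedArea(FDE) = 47/6 ∩ FB · DC = 51/2]
   → F = (-3, 15/2)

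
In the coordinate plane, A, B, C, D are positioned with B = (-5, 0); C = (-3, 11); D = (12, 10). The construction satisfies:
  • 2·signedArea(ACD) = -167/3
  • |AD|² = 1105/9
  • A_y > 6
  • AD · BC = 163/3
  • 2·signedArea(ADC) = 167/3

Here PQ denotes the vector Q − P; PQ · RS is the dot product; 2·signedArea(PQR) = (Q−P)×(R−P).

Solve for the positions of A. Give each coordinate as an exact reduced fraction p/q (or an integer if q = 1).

1. A_x = 4/3  [AD · BC = 163/3 ∩ 2·signedArea(ACD) = -167/3]
2. A_y = 7  [AD · BC = 163/3 ∩ 2·signedArea(ACD) = -167/3]
   → A = (4/3, 7)

A = (4/3, 7)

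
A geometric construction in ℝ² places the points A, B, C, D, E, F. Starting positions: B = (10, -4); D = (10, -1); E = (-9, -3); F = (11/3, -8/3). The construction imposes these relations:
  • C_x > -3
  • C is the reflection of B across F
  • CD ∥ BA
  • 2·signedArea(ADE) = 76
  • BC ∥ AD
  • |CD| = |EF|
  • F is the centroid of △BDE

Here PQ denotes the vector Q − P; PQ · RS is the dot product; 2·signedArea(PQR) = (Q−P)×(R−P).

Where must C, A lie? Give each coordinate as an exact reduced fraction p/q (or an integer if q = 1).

1. C_x = -8/3  [C is the reflection of B across F]
2. C_y = -4/3  [C is the reflection of B across F]
   → C = (-8/3, -4/3)
3. A_x = 68/3  [BC ∥ AD ∩ CD ∥ BA]
4. A_y = -11/3  [BC ∥ AD ∩ CD ∥ BA]
   → A = (68/3, -11/3)

A = (68/3, -11/3)
C = (-8/3, -4/3)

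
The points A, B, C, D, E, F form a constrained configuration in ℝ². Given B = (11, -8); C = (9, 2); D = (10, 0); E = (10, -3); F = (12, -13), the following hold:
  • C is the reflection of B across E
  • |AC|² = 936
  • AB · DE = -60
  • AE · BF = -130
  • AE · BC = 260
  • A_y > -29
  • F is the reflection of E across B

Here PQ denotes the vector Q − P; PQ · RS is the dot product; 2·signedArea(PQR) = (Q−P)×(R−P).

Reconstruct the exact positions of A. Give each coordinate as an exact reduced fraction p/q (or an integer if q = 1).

1. A_x = 15  [AE · BC = 260 ∩ AB · DE = -60]
2. A_y = -28  [AE · BC = 260 ∩ AB · DE = -60]
   → A = (15, -28)

A = (15, -28)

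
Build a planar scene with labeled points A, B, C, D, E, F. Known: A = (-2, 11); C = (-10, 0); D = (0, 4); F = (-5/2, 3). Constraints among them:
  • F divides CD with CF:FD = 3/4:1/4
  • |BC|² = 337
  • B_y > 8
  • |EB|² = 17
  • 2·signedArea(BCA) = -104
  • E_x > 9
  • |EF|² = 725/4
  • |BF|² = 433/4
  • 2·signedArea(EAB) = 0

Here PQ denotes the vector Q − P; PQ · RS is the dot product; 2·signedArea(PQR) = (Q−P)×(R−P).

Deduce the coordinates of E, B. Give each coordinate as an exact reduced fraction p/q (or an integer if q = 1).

B = (6, 9)
E = (10, 8)

1. B_x = 6  [line -11·x + 8·y + -6 = 0 ∩ |BF|² = 433/4]
2. B_y = 9  [line -11·x + 8·y + -6 = 0 ∩ |BF|² = 433/4]
   → B = (6, 9)
3. E_x = 10  [line 2·x + 8·y + -84 = 0 ∩ |EB|² = 17]
4. E_y = 8  [line 2·x + 8·y + -84 = 0 ∩ |EB|² = 17]
   → E = (10, 8)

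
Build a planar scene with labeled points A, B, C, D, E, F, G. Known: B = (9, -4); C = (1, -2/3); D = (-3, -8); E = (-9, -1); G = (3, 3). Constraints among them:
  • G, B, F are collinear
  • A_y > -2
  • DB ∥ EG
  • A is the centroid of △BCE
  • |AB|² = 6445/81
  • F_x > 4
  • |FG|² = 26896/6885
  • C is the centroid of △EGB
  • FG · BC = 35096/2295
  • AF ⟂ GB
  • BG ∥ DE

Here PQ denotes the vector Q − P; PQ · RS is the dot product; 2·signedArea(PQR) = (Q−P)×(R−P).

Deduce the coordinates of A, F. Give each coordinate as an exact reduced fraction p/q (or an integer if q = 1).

A = (1/3, -17/9)
F = (1093/255, 1147/765)

1. A_x = 1/3  [A is the centroid of △BCE]
2. A_y = -17/9  [A is the centroid of △BCE]
   → A = (1/3, -17/9)
3. F_x = 1093/255  [G, B, F are collinear ∩ AF ⟂ GB]
4. F_y = 1147/765  [G, B, F are collinear ∩ AF ⟂ GB]
   → F = (1093/255, 1147/765)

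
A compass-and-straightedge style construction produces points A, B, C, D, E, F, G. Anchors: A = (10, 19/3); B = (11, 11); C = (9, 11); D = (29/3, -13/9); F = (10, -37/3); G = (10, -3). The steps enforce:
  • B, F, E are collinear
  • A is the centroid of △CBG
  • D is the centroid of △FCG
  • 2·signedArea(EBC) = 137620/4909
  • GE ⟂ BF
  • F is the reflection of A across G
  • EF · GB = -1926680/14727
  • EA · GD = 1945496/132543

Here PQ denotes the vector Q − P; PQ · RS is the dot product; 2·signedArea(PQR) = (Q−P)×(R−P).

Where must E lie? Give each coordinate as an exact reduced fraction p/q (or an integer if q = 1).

E = (51050/4909, -14811/4909)

1. E_x = 51050/4909  [B, F, E are collinear ∩ GE ⟂ BF]
2. E_y = -14811/4909  [B, F, E are collinear ∩ GE ⟂ BF]
   → E = (51050/4909, -14811/4909)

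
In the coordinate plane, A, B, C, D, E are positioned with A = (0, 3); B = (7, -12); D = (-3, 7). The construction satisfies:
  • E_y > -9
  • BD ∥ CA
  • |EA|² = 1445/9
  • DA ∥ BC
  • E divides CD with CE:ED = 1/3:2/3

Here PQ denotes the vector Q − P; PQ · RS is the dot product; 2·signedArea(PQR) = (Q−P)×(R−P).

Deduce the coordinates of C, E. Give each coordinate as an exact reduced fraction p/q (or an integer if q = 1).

C = (10, -16)
E = (17/3, -25/3)

1. C_x = 10  [BD ∥ CA ∩ DA ∥ BC]
2. C_y = -16  [BD ∥ CA ∩ DA ∥ BC]
   → C = (10, -16)
3. E_x = 17/3  [E divides CD with CE:ED = 1/3:2/3]
4. E_y = -25/3  [E divides CD with CE:ED = 1/3:2/3]
   → E = (17/3, -25/3)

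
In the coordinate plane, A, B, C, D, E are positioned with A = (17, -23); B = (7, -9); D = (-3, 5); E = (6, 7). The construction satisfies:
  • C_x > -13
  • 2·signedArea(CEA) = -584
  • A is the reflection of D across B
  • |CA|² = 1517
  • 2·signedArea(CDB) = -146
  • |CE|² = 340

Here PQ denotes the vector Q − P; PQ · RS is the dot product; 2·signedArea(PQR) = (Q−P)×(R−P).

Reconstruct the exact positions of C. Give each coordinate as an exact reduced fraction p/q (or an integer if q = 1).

1. C_x = -12  [2·signedArea(CDB) = -146 ∩ 2·signedArea(CEA) = -584]
2. C_y = 3  [2·signedArea(CDB) = -146 ∩ 2·signedArea(CEA) = -584]
   → C = (-12, 3)

C = (-12, 3)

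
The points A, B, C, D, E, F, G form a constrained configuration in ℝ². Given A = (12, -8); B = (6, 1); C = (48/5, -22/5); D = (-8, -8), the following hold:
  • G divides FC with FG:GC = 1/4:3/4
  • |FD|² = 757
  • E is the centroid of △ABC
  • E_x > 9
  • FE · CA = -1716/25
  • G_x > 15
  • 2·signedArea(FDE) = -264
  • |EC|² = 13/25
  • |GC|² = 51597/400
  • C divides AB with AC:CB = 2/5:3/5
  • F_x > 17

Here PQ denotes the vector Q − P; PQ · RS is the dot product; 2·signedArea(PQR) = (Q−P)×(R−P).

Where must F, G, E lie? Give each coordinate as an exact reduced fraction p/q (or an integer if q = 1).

E = (46/5, -19/5)
F = (18, -17)
G = (159/10, -277/20)

1. E_x = 46/5  [E is the centroid of △ABC]
2. E_y = -19/5  [E is the centroid of △ABC]
   → E = (46/5, -19/5)
3. F_x = 18  [2·signedArea(FDE) = -264 ∩ FE · CA = -1716/25]
4. F_y = -17  [2·signedArea(FDE) = -264 ∩ FE · CA = -1716/25]
   → F = (18, -17)
5. G_x = 159/10  [G divides FC with FG:GC = 1/4:3/4]
6. G_y = -277/20  [G divides FC with FG:GC = 1/4:3/4]
   → G = (159/10, -277/20)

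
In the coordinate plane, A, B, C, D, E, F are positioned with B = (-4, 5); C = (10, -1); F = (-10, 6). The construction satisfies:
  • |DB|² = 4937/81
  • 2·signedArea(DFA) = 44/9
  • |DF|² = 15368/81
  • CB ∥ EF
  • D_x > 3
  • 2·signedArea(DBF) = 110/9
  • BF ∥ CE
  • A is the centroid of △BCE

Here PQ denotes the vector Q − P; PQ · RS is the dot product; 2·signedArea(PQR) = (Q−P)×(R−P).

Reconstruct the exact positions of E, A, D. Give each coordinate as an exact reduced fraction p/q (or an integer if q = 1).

A = (10/3, 4/3)
D = (28/9, 16/9)
E = (4, 0)

1. E_x = 4  [CB ∥ EF ∩ BF ∥ CE]
2. E_y = 0  [CB ∥ EF ∩ BF ∥ CE]
   → E = (4, 0)
3. A_x = 10/3  [A is the centroid of △BCE]
4. A_y = 4/3  [A is the centroid of △BCE]
   → A = (10/3, 4/3)
5. D_x = 28/9  [2·signedArea(DBF) = 110/9 ∩ 2·signedArea(DFA) = 44/9]
6. D_y = 16/9  [2·signedArea(DBF) = 110/9 ∩ 2·signedArea(DFA) = 44/9]
   → D = (28/9, 16/9)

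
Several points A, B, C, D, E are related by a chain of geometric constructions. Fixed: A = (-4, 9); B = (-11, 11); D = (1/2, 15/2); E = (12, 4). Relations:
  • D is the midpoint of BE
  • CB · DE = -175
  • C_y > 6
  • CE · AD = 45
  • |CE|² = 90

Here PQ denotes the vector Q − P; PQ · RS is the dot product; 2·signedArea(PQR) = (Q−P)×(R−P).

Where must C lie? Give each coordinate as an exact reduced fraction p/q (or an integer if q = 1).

1. C_x = 3  [CE · AD = 45 ∩ CB · DE = -175]
2. C_y = 7  [CE · AD = 45 ∩ CB · DE = -175]
   → C = (3, 7)

C = (3, 7)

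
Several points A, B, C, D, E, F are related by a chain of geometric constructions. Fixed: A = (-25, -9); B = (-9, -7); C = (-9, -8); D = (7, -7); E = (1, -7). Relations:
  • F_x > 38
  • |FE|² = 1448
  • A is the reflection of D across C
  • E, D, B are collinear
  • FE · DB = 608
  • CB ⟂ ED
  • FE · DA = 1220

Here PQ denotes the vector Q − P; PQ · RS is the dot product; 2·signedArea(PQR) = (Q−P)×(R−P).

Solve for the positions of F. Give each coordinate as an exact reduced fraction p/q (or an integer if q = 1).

F = (39, -5)

1. F_x = 39  [FE · DB = 608 ∩ FE · DA = 1220]
2. F_y = -5  [FE · DB = 608 ∩ FE · DA = 1220]
   → F = (39, -5)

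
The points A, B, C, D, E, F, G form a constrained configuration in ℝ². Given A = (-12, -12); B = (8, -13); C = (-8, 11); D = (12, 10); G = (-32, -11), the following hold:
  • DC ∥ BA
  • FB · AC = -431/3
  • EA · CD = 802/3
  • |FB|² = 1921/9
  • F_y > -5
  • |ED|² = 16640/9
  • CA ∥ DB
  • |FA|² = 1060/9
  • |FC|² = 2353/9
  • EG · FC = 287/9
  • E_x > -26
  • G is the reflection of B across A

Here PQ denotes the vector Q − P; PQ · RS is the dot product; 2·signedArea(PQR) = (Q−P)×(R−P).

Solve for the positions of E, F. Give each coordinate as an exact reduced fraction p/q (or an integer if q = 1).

1. F_x = -4  [line -4·x + -23·y + -370/3 = 0 ∩ |FB|² = 1921/9]
2. F_y = -14/3  [line -4·x + -23·y + -370/3 = 0 ∩ |FB|² = 1921/9]
   → F = (-4, -14/3)
3. E_x = -76/3  [EG · FC = 287/9 ∩ EA · CD = 802/3]
4. E_y = -34/3  [EG · FC = 287/9 ∩ EA · CD = 802/3]
   → E = (-76/3, -34/3)

E = (-76/3, -34/3)
F = (-4, -14/3)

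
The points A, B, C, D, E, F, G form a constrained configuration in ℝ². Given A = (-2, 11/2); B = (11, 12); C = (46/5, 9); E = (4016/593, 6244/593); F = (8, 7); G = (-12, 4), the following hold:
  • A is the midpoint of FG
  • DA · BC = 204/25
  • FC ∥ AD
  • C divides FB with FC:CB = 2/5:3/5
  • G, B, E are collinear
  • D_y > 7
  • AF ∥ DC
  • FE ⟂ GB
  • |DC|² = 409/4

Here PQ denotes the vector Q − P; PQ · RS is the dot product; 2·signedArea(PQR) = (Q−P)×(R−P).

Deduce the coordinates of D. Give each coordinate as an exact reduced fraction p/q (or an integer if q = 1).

D = (-4/5, 15/2)

1. D_x = -4/5  [AF ∥ DC ∩ FC ∥ AD]
2. D_y = 15/2  [AF ∥ DC ∩ FC ∥ AD]
   → D = (-4/5, 15/2)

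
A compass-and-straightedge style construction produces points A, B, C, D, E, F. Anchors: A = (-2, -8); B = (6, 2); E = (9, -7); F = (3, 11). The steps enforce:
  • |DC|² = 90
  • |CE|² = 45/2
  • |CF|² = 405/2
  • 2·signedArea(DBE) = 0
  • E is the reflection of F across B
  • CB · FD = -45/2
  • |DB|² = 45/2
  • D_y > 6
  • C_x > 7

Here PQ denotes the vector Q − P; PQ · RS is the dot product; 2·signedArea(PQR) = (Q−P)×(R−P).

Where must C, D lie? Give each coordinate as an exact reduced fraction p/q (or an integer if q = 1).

C = (15/2, -5/2)
D = (9/2, 13/2)

1. D_x = 9/2  [line 9·x + 3·y + -60 = 0 ∩ |DB|² = 45/2]
2. D_y = 13/2  [line 9·x + 3·y + -60 = 0 ∩ |DB|² = 45/2]
   → D = (9/2, 13/2)
3. C_x = 15/2  [line -3/2·x + 9/2·y + 45/2 = 0 ∩ |CF|² = 405/2]
4. C_y = -5/2  [line -3/2·x + 9/2·y + 45/2 = 0 ∩ |CF|² = 405/2]
   → C = (15/2, -5/2)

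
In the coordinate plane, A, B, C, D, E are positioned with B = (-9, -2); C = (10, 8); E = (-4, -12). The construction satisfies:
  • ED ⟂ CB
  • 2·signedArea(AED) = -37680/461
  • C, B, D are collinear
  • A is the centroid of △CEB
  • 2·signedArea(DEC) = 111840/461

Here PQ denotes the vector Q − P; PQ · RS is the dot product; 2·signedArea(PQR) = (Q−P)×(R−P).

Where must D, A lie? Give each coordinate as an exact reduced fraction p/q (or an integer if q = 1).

1. D_x = -4244/461  [C, B, D are collinear ∩ ED ⟂ CB]
2. D_y = -972/461  [C, B, D are collinear ∩ ED ⟂ CB]
   → D = (-4244/461, -972/461)
3. A_x = -1  [A is the centroid of △CEB]
4. A_y = -2  [A is the centroid of △CEB]
   → A = (-1, -2)

A = (-1, -2)
D = (-4244/461, -972/461)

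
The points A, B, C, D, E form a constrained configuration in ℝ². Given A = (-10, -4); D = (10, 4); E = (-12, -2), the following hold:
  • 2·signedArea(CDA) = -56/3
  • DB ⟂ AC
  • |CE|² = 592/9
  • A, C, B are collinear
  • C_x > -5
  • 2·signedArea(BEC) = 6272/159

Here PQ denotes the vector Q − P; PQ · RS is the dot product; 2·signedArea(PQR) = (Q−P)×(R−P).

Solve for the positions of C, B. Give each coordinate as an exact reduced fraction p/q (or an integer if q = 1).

1. C_x = -4  [line 8·x + -20·y + 56/3 = 0 ∩ |CE|² = 592/9]
2. C_y = -2/3  [line 8·x + -20·y + 56/3 = 0 ∩ |CE|² = 592/9]
   → C = (-4, -2/3)
3. B_x = 460/53  [A, C, B are collinear ∩ DB ⟂ AC]
4. B_y = 338/53  [A, C, B are collinear ∩ DB ⟂ AC]
   → B = (460/53, 338/53)

B = (460/53, 338/53)
C = (-4, -2/3)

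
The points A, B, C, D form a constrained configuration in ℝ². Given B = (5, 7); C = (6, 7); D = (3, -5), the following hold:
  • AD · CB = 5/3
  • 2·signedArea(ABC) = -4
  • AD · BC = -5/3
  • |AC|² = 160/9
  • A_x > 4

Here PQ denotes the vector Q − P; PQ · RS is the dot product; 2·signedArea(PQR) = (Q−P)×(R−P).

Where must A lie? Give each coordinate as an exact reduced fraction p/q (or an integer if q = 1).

A = (14/3, 3)

1. A_x = 14/3  [AD · CB = 5/3 ∩ 2·signedArea(ABC) = -4]
2. A_y = 3  [AD · CB = 5/3 ∩ 2·signedArea(ABC) = -4]
   → A = (14/3, 3)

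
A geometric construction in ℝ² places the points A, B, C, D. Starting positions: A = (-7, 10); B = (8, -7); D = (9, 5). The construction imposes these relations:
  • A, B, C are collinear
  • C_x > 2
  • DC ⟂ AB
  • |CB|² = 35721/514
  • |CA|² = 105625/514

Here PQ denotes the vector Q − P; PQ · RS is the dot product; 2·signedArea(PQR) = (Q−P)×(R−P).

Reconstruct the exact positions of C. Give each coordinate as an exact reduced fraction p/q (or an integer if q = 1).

1. C_x = 1277/514  [A, B, C are collinear ∩ DC ⟂ AB]
2. C_y = -385/514  [A, B, C are collinear ∩ DC ⟂ AB]
   → C = (1277/514, -385/514)

C = (1277/514, -385/514)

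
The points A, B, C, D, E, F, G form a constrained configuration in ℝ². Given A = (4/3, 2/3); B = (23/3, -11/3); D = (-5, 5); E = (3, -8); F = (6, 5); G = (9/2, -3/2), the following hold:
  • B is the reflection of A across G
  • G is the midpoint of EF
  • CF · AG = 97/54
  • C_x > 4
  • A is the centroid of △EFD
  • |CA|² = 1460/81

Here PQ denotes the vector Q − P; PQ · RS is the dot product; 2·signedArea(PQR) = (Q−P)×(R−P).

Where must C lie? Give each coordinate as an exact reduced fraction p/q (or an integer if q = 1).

C = (40/9, 32/9)

1. C_x = 40/9  [line -19/6·x + 13/6·y + 172/27 = 0 ∩ |CA|² = 1460/81]
2. C_y = 32/9  [line -19/6·x + 13/6·y + 172/27 = 0 ∩ |CA|² = 1460/81]
   → C = (40/9, 32/9)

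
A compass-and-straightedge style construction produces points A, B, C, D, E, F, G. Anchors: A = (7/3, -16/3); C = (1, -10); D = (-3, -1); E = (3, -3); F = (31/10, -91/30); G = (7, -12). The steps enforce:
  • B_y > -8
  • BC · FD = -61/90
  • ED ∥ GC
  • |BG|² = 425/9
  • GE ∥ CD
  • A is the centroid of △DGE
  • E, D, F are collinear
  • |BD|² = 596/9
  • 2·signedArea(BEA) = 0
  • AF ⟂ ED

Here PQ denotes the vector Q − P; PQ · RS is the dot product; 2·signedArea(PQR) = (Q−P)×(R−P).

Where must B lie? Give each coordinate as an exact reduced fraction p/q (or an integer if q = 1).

1. B_x = 5/3  [2·signedArea(BEA) = 0 ∩ BC · FD = -61/90]
2. B_y = -23/3  [2·signedArea(BEA) = 0 ∩ BC · FD = -61/90]
   → B = (5/3, -23/3)

B = (5/3, -23/3)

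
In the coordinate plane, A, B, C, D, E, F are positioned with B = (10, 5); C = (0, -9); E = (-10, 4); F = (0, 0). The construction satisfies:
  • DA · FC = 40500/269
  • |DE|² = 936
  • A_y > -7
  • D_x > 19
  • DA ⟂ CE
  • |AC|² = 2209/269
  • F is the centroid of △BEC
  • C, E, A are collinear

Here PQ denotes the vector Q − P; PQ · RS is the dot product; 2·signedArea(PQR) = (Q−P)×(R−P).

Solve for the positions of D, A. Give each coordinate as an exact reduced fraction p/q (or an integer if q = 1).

1. A_x = -470/269  [line -13·x + -10·y + -90 = 0 ∩ |AC|² = 2209/269]
2. A_y = -1810/269  [line -13·x + -10·y + -90 = 0 ∩ |AC|² = 2209/269]
   → A = (-470/269, -1810/269)
3. D_x = 20  [DA · FC = 40500/269 ∩ DA ⟂ CE]
4. D_y = 10  [DA · FC = 40500/269 ∩ DA ⟂ CE]
   → D = (20, 10)

A = (-470/269, -1810/269)
D = (20, 10)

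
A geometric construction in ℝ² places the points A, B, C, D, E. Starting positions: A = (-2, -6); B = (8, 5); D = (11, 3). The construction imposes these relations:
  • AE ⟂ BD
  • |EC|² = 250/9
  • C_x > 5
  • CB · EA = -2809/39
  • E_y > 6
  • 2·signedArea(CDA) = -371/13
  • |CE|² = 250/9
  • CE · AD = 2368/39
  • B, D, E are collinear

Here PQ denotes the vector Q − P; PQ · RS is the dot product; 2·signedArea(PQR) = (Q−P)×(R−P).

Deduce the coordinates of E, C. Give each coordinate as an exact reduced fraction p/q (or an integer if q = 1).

1. E_x = 80/13  [B, D, E are collinear ∩ AE ⟂ BD]
2. E_y = 81/13  [B, D, E are collinear ∩ AE ⟂ BD]
   → E = (80/13, 81/13)
3. C_x = 197/39  [CE · AD = 2368/39 ∩ 2·signedArea(CDA) = -371/13]
4. C_y = 14/13  [CE · AD = 2368/39 ∩ 2·signedArea(CDA) = -371/13]
   → C = (197/39, 14/13)

C = (197/39, 14/13)
E = (80/13, 81/13)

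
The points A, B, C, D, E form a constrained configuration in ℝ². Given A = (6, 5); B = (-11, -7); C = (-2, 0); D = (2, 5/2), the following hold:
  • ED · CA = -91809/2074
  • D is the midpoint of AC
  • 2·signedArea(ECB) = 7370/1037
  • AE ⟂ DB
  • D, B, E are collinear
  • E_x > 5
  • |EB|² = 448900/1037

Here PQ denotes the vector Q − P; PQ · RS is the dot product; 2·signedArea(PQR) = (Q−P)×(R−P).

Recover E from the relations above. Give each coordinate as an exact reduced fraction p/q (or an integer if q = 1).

E = (6013/1037, 5471/1037)

1. E_x = 6013/1037  [D, B, E are collinear ∩ AE ⟂ DB]
2. E_y = 5471/1037  [D, B, E are collinear ∩ AE ⟂ DB]
   → E = (6013/1037, 5471/1037)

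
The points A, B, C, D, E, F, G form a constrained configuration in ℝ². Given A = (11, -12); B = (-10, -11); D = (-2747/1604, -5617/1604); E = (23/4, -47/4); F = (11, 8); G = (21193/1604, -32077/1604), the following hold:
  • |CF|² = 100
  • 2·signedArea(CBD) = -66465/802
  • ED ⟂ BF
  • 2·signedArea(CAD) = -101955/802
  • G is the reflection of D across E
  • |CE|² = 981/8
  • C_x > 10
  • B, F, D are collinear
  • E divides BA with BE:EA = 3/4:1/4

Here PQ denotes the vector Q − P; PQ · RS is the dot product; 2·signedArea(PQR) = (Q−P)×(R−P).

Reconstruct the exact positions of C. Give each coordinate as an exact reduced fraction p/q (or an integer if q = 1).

1. C_x = 11  [2·signedArea(CBD) = -66465/802 ∩ 2·signedArea(CAD) = -101955/802]
2. C_y = -2  [2·signedArea(CBD) = -66465/802 ∩ 2·signedArea(CAD) = -101955/802]
   → C = (11, -2)

C = (11, -2)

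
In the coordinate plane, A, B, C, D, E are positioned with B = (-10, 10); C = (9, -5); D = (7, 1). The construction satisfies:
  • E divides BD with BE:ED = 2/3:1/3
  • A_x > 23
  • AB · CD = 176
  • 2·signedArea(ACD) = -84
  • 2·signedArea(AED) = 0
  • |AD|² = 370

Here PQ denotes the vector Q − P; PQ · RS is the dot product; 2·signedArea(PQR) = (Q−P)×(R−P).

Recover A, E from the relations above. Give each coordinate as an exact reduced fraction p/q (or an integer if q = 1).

A = (24, -8)
E = (4/3, 4)

1. A_x = 24  [2·signedArea(ACD) = -84 ∩ AB · CD = 176]
2. A_y = -8  [2·signedArea(ACD) = -84 ∩ AB · CD = 176]
   → A = (24, -8)
3. E_x = 4/3  [2·signedArea(AED) = 0 ∩ E divides BD with BE:ED = 2/3:1/3]
4. E_y = 4  [2·signedArea(AED) = 0 ∩ E divides BD with BE:ED = 2/3:1/3]
   → E = (4/3, 4)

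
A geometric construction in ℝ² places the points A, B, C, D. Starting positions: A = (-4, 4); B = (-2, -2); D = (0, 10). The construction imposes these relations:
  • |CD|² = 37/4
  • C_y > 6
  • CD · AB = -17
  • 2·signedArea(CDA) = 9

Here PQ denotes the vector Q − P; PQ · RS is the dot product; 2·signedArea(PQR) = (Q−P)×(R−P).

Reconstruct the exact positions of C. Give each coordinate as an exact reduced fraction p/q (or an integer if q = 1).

1. C_x = -1/2  [CD · AB = -17 ∩ 2·signedArea(CDA) = 9]
2. C_y = 7  [CD · AB = -17 ∩ 2·signedArea(CDA) = 9]
   → C = (-1/2, 7)

C = (-1/2, 7)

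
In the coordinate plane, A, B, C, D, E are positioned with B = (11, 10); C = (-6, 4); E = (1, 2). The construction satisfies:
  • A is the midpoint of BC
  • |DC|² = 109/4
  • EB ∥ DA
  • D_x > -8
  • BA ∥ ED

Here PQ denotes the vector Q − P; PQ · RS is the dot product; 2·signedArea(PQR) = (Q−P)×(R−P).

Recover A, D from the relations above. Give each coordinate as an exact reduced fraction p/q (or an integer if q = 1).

A = (5/2, 7)
D = (-15/2, -1)

1. A_x = 5/2  [A is the midpoint of BC]
2. A_y = 7  [A is the midpoint of BC]
   → A = (5/2, 7)
3. D_x = -15/2  [EB ∥ DA ∩ BA ∥ ED]
4. D_y = -1  [EB ∥ DA ∩ BA ∥ ED]
   → D = (-15/2, -1)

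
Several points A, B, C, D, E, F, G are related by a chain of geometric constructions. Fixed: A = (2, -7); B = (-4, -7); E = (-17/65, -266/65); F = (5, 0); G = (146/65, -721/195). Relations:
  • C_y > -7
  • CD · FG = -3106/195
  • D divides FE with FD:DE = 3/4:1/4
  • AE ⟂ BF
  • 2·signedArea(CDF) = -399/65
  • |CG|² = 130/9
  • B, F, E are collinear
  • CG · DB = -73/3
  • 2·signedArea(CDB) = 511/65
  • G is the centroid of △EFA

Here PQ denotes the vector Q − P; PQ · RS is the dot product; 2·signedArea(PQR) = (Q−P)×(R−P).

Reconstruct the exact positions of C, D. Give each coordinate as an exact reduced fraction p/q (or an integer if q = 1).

C = (-49/65, -392/65)
D = (137/130, -399/130)

1. D_x = 137/130  [D divides FE with FD:DE = 3/4:1/4]
2. D_y = -399/130  [D divides FE with FD:DE = 3/4:1/4]
   → D = (137/130, -399/130)
3. C_x = -49/65  [2·signedArea(CDB) = 511/65 ∩ CG · DB = -73/3]
4. C_y = -392/65  [2·signedArea(CDB) = 511/65 ∩ CG · DB = -73/3]
   → C = (-49/65, -392/65)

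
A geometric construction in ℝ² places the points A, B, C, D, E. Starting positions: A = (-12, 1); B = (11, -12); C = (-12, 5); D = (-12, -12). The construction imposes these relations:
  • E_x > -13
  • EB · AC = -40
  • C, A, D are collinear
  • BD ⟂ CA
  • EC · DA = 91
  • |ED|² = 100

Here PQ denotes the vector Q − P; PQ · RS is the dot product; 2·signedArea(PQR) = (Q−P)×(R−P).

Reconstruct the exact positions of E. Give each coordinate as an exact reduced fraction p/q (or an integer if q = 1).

E = (-12, -2)

1. E_y = -2  [EC · DA = 91]
2. E_x = -12  [|ED|² = 100]
   → E = (-12, -2)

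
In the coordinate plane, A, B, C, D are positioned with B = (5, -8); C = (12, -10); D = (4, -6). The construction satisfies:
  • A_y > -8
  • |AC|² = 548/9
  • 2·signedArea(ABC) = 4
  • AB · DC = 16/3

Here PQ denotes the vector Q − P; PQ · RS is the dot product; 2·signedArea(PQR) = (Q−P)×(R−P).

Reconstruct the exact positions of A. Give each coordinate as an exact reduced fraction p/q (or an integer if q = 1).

1. A_x = 14/3  [AB · DC = 16/3 ∩ 2·signedArea(ABC) = 4]
2. A_y = -22/3  [AB · DC = 16/3 ∩ 2·signedArea(ABC) = 4]
   → A = (14/3, -22/3)

A = (14/3, -22/3)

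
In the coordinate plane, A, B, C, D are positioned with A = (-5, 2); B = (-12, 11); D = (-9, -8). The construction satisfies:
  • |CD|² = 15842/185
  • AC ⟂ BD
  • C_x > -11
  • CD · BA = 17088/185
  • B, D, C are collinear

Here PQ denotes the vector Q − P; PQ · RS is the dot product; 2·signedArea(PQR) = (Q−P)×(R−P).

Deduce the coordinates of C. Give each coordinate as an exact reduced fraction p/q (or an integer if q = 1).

C = (-1932/185, 211/185)

1. C_x = -1932/185  [B, D, C are collinear ∩ AC ⟂ BD]
2. C_y = 211/185  [B, D, C are collinear ∩ AC ⟂ BD]
   → C = (-1932/185, 211/185)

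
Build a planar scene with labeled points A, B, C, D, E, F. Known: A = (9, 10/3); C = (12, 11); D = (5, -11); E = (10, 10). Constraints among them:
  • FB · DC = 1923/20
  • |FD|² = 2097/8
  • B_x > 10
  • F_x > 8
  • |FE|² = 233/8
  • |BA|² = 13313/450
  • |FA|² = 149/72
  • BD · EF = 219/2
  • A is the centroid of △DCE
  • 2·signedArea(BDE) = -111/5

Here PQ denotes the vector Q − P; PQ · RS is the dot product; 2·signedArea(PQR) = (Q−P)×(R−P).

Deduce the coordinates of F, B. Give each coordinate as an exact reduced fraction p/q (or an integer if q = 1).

B = (107/10, 17/2)
F = (35/4, 19/4)

1. B_x = 107/10  [line -21·x + 5·y + 911/5 = 0 ∩ |BA|² = 13313/450]
2. B_y = 17/2  [line -21·x + 5·y + 911/5 = 0 ∩ |BA|² = 13313/450]
   → B = (107/10, 17/2)
3. F_x = 35/4  [FB · DC = 1923/20 ∩ BD · EF = 219/2]
4. F_y = 19/4  [FB · DC = 1923/20 ∩ BD · EF = 219/2]
   → F = (35/4, 19/4)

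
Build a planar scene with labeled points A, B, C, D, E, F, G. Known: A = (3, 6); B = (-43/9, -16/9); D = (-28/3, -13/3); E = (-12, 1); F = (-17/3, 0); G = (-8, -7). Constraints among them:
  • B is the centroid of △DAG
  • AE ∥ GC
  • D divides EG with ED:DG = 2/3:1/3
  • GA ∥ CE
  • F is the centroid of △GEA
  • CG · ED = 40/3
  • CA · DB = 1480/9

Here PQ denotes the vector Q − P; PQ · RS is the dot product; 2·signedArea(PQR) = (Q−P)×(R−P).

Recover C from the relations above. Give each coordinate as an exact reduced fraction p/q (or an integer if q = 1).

C = (-23, -12)

1. C_x = -23  [GA ∥ CE ∩ AE ∥ GC]
2. C_y = -12  [GA ∥ CE ∩ AE ∥ GC]
   → C = (-23, -12)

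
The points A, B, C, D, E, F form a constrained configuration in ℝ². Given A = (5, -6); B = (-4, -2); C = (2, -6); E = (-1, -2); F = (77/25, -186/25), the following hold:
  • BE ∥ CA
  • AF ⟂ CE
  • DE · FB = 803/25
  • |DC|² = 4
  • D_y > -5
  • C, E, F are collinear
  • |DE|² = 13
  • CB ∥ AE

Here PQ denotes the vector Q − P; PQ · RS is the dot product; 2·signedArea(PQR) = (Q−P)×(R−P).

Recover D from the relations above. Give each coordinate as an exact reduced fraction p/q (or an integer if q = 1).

D = (2, -4)

1. D_x = 2  [line 177/25·x + -136/25·y + -898/25 = 0 ∩ |DC|² = 4]
2. D_y = -4  [line 177/25·x + -136/25·y + -898/25 = 0 ∩ |DC|² = 4]
   → D = (2, -4)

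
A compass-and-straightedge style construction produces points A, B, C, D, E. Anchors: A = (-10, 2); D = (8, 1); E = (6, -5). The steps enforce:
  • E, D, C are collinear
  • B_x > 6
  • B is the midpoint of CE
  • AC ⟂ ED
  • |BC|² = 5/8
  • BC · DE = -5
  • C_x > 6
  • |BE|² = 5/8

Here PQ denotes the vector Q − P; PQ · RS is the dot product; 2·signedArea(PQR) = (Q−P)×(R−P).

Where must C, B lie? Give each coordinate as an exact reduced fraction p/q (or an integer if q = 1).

B = (25/4, -17/4)
C = (13/2, -7/2)

1. C_x = 13/2  [E, D, C are collinear ∩ AC ⟂ ED]
2. C_y = -7/2  [E, D, C are collinear ∩ AC ⟂ ED]
   → C = (13/2, -7/2)
3. B_x = 25/4  [B is the midpoint of CE]
4. B_y = -17/4  [B is the midpoint of CE]
   → B = (25/4, -17/4)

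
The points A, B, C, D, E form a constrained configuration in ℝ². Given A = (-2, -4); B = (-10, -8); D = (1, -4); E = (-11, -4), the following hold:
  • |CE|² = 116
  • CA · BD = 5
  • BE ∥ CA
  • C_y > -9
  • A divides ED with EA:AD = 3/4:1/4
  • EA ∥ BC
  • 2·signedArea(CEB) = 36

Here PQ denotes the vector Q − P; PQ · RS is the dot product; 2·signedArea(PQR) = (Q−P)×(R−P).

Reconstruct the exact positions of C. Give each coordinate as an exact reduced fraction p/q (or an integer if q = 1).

C = (-1, -8)

1. C_x = -1  [BE ∥ CA ∩ EA ∥ BC]
2. C_y = -8  [BE ∥ CA ∩ EA ∥ BC]
   → C = (-1, -8)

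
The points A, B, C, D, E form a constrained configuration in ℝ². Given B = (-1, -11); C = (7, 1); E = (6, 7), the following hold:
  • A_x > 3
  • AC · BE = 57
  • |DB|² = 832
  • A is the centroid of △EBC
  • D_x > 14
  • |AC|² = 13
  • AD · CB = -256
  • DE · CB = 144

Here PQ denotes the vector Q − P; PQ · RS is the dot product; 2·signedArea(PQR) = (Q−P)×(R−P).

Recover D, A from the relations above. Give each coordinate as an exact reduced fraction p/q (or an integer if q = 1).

A = (4, -1)
D = (15, 13)

1. D_x = 15  [line 8·x + 12·y + -276 = 0 ∩ |DB|² = 832]
2. D_y = 13  [line 8·x + 12·y + -276 = 0 ∩ |DB|² = 832]
   → D = (15, 13)
3. A_x = 4  [A is the centroid of △EBC]
4. A_y = -1  [A is the centroid of △EBC]
   → A = (4, -1)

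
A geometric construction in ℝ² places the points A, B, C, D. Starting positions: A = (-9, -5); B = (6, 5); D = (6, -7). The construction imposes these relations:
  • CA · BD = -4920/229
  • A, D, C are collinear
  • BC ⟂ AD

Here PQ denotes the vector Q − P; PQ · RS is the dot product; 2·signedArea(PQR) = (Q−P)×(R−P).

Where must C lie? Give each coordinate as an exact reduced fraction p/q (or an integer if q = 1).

C = (1014/229, -1555/229)

1. C_x = 1014/229  [A, D, C are collinear ∩ BC ⟂ AD]
2. C_y = -1555/229  [A, D, C are collinear ∩ BC ⟂ AD]
   → C = (1014/229, -1555/229)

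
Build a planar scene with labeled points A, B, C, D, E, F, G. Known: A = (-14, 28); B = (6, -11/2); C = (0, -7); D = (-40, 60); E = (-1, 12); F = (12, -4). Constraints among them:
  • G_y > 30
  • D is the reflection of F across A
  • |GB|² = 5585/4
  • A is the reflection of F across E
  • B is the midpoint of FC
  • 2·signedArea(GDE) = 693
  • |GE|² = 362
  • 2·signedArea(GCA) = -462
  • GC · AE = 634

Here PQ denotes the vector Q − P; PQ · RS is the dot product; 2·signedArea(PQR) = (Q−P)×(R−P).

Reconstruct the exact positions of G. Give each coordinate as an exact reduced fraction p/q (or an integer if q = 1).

1. G_x = -2  [2·signedArea(GDE) = 693 ∩ GC · AE = 634]
2. G_y = 31  [2·signedArea(GDE) = 693 ∩ GC · AE = 634]
   → G = (-2, 31)

G = (-2, 31)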